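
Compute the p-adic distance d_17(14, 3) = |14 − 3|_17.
d_17(14, 3) = 1

Step 1 — x − y = 14 − 3 = 11. Step 2 — v_17(11) = 0 (factor: 11 = (17^0 · 11); the sign does not affect v_p). Step 3 — |x − y|_17 = 17^{0} = 1.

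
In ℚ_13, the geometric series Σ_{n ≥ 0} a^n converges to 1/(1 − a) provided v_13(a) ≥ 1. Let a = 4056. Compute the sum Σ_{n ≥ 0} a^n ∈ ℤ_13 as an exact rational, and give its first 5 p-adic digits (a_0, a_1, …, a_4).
Σ a^n = 1/(1 − a) = -1/4055;  first 5 digits = (1, 0, 11, 1, 4)

v_13(a) = 2 ≥ 1, so the series converges in ℤ_13 to 1/(1 − a) = 1/(1 − 4056) = -1/4055. Expand this rational in ℤ_13: compute digits iteratively via d_i = x_i mod 13, x_{i+1} = (x_i − d_i)/13. The first 5 digits are (1, 0, 11, 1, 4).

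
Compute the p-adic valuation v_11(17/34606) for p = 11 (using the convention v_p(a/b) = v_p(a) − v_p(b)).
v_11(17/34606) = -3

Factor powers of 11 from the numerator and denominator of the reduced fraction: 17 = 11^0 · 17 and 34606 = 11^3 · 26. Apply v_p(a/b) = v_p(a) − v_p(b): v_11(17/34606) = 0 − 3 = -3.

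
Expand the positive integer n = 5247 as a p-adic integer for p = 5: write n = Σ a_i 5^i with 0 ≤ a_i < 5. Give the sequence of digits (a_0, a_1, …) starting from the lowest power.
(a_0, a_1, …) = (2, 4, 4, 1, 3, 1)

Repeated division by 5 gives the digits low-to-high: 5247 = 2 + 4·5^1 + 4·5^2 + 1·5^3 + 3·5^4 + 1·5^5. Digit sequence: (2, 4, 4, 1, 3, 1).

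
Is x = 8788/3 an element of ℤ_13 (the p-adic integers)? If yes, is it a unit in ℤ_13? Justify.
x ∈ ℤ_13 but not a unit; v_13(x) = 3 > 0

ℤ_13 = {x ∈ ℚ_13 : v_13(x) ≥ 0} and ℤ_13^× = {x ∈ ℤ_13 : v_13(x) = 0}. Here v_13(8788/3) = v_13(num) − v_13(den) = 3; compare against these criteria.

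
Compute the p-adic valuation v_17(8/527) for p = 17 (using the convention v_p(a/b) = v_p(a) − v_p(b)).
v_17(8/527) = -1

Factor powers of 17 from the numerator and denominator of the reduced fraction: 8 = 17^0 · 8 and 527 = 17^1 · 31. Apply v_p(a/b) = v_p(a) − v_p(b): v_17(8/527) = 0 − 1 = -1.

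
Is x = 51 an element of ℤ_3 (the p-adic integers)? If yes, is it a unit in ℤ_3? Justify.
x ∈ ℤ_3 but not a unit; v_3(x) = 1 > 0

ℤ_3 = {x ∈ ℚ_3 : v_3(x) ≥ 0} and ℤ_3^× = {x ∈ ℤ_3 : v_3(x) = 0}. Here v_3(51) = v_3(num) − v_3(den) = 1; compare against these criteria.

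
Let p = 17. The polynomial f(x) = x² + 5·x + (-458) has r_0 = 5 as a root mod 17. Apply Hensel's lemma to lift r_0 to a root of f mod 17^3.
r_2 = 4136 (mod 4913)

Hensel: r_{i+1} = r_i − f(r_i)·(f′(r_i))^{-1} mod 17^{i+2}, f′(x) = 2x + 5. Iterate:
  r_0 = 5 (mod 17)
  r_1 = 90 (mod 289)
  r_2 = 4136 (mod 4913)
Final: r = 4136 satisfies f(r) ≡ 0 mod 17^3.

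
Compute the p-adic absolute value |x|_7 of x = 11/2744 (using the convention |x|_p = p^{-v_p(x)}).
|11/2744|_7 = 343

Step 1 — compute v_7(x) by factoring powers of 7 out of the numerator and denominator: v_7(11/2744) = -3. Step 2 — apply |x|_p = p^{-v_p(x)} = 7^{3} = 343.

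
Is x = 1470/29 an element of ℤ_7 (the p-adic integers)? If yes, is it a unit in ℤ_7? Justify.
x ∈ ℤ_7 but not a unit; v_7(x) = 2 > 0

ℤ_7 = {x ∈ ℚ_7 : v_7(x) ≥ 0} and ℤ_7^× = {x ∈ ℤ_7 : v_7(x) = 0}. Here v_7(1470/29) = v_7(num) − v_7(den) = 2; compare against these criteria.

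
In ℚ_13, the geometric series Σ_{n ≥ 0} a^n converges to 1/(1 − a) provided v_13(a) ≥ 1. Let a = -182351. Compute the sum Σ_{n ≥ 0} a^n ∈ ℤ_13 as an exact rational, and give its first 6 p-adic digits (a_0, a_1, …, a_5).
Σ a^n = 1/(1 − a) = 1/182352;  first 6 digits = (1, 0, 0, 8, 6, 12)

v_13(a) = 3 ≥ 1, so the series converges in ℤ_13 to 1/(1 − a) = 1/(1 − (-182351)) = 1/182352. Expand this rational in ℤ_13: compute digits iteratively via d_i = x_i mod 13, x_{i+1} = (x_i − d_i)/13. The first 6 digits are (1, 0, 0, 8, 6, 12).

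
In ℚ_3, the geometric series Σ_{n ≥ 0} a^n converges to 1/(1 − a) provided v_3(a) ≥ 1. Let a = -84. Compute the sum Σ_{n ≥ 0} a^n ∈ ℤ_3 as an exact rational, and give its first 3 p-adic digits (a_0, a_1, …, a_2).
Σ a^n = 1/(1 − a) = 1/85;  first 3 digits = (1, 2, 0)

v_3(a) = 1 ≥ 1, so the series converges in ℤ_3 to 1/(1 − a) = 1/(1 − (-84)) = 1/85. Expand this rational in ℤ_3: compute digits iteratively via d_i = x_i mod 3, x_{i+1} = (x_i − d_i)/3. The first 3 digits are (1, 2, 0).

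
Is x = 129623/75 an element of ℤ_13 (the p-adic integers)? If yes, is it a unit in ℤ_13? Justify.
x ∈ ℤ_13 but not a unit; v_13(x) = 3 > 0

ℤ_13 = {x ∈ ℚ_13 : v_13(x) ≥ 0} and ℤ_13^× = {x ∈ ℤ_13 : v_13(x) = 0}. Here v_13(129623/75) = v_13(num) − v_13(den) = 3; compare against these criteria.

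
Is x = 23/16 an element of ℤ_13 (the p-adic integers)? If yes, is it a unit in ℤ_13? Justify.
x ∈ ℤ_13^× (unit); v_13(x) = 0

ℤ_13 = {x ∈ ℚ_13 : v_13(x) ≥ 0} and ℤ_13^× = {x ∈ ℤ_13 : v_13(x) = 0}. Here v_13(23/16) = v_13(num) − v_13(den) = 0; compare against these criteria.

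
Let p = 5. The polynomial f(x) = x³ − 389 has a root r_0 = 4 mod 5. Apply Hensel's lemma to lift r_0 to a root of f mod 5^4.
r_3 = 154 (mod 625)

Hensel: r_{i+1} = r_i − f(r_i)/f′(r_i) mod 5^{i+2}, where f′(x) = 3x². Iterate:
  r_0 = 4 (mod 5)
  r_1 = 4 (mod 25)
  r_2 = 29 (mod 125)
  r_3 = 154 (mod 625)
Final: r = 154 with f(r) ≡ 0 mod 5^4.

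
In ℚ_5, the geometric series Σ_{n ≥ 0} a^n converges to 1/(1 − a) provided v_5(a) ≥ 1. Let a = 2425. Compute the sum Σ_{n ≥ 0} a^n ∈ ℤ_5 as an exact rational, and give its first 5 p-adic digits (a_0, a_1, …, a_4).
Σ a^n = 1/(1 − a) = -1/2424;  first 5 digits = (1, 0, 2, 4, 2)

v_5(a) = 2 ≥ 1, so the series converges in ℤ_5 to 1/(1 − a) = 1/(1 − 2425) = -1/2424. Expand this rational in ℤ_5: compute digits iteratively via d_i = x_i mod 5, x_{i+1} = (x_i − d_i)/5. The first 5 digits are (1, 0, 2, 4, 2).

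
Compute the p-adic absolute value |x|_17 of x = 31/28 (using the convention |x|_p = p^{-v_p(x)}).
|31/28|_17 = 1

Step 1 — compute v_17(x) by factoring powers of 17 out of the numerator and denominator: v_17(31/28) = 0. Step 2 — apply |x|_p = p^{-v_p(x)} = 17^{0} = 1.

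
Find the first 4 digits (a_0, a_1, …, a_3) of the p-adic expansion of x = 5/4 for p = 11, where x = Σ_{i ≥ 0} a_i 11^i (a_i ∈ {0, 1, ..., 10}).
(a_0, …, a_3) = (4, 8, 2, 8)

v_11(5/4) = 0 (numerator and denominator both coprime to 11), so x ∈ ℤ_11^×. Compute digits iteratively via a_i = x_i mod 11, x_{i+1} = (x_i − a_i)/11, with x_0 = x:
  x_0 = 5/4;  a_0 = 4;  x_1 = (x_0 − 4)/11 = -1/4
  x_1 = -1/4;  a_1 = 8;  x_2 = (x_1 − 8)/11 = -3/4
  x_2 = -3/4;  a_2 = 2;  x_3 = (x_2 − 2)/11 = -1/4
  x_3 = -1/4;  a_3 = 8;  x_4 = (x_3 − 8)/11 = -3/4
Digits: (4, 8, 2, 8).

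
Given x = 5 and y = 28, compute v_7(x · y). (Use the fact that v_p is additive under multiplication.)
v_7(140) = 1

v_p(x) = 0 (factor: 5 = 7^0 · 5); v_p(y) = 1 (factor: 28 = 7^1 · 4). Additivity: v_p(xy) = v_p(x) + v_p(y) = 0 + 1 = 1. (Direct check: xy = 140 = 7^1 · (20).)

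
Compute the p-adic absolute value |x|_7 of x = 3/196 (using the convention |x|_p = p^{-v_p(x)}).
|3/196|_7 = 49

Step 1 — compute v_7(x) by factoring powers of 7 out of the numerator and denominator: v_7(3/196) = -2. Step 2 — apply |x|_p = p^{-v_p(x)} = 7^{2} = 49.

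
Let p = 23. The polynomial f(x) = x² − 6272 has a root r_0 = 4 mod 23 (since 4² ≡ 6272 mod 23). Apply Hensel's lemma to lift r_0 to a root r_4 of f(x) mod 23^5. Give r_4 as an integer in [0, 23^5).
r_4 = 1645976 (mod 6436343)

Hensel's recurrence: r_{i+1} = r_i − f(r_i)·(f′(r_i))^{-1} mod 23^{i+2}, with f′(x) = 2x. Iterate:
  r_0 = 4 (mod 23)
  r_1 = 257 (mod 529)
  r_2 = 3431 (mod 12167)
  r_3 = 246771 (mod 279841)
  r_4 = 1645976 (mod 6436343)
Final: r_4 = 1645976, and one checks f(r_4) ≡ 0 mod 23^5.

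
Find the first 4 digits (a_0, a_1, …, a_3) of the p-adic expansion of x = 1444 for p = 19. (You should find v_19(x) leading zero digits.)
(a_0, …, a_3) = (0, 0, 4, 0)

v_19(1444) = 2, so a_0 = ... = a_1 = 0. Factor out: x = 19^2 · u with u = 4 a unit in ℤ_19. Expand u iteratively via a_{v+i} = u_i mod 19, u_{i+1} = (u_i − a_{v+i})/19:
  u_0 = 4;  a_2 = 4;  u_1 = (u_0 − 4)/19 = 0
  u_1 = 0;  a_3 = 0;  u_2 = (u_1 − 0)/19 = 0
Digits: (0, 0, 4, 0).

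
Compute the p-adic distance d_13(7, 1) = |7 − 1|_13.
d_13(7, 1) = 1

Step 1 — x − y = 7 − 1 = 6. Step 2 — v_13(6) = 0 (factor: 6 = (13^0 · 6); the sign does not affect v_p). Step 3 — |x − y|_13 = 13^{0} = 1.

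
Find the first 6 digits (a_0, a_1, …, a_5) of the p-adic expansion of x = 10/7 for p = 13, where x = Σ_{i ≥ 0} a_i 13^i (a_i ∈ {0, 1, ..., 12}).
(a_0, …, a_5) = (7, 7, 5, 7, 5, 7)

v_13(10/7) = 0 (numerator and denominator both coprime to 13), so x ∈ ℤ_13^×. Compute digits iteratively via a_i = x_i mod 13, x_{i+1} = (x_i − a_i)/13, with x_0 = x:
  x_0 = 10/7;  a_0 = 7;  x_1 = (x_0 − 7)/13 = -3/7
  x_1 = -3/7;  a_1 = 7;  x_2 = (x_1 − 7)/13 = -4/7
  x_2 = -4/7;  a_2 = 5;  x_3 = (x_2 − 5)/13 = -3/7
  x_3 = -3/7;  a_3 = 7;  x_4 = (x_3 − 7)/13 = -4/7
  x_4 = -4/7;  a_4 = 5;  x_5 = (x_4 − 5)/13 = -3/7
  x_5 = -3/7;  a_5 = 7;  x_6 = (x_5 − 7)/13 = -4/7
Digits: (7, 7, 5, 7, 5, 7).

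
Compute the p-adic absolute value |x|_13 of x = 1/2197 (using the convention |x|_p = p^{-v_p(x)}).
|1/2197|_13 = 2197

Step 1 — compute v_13(x) by factoring powers of 13 out of the numerator and denominator: v_13(1/2197) = -3. Step 2 — apply |x|_p = p^{-v_p(x)} = 13^{3} = 2197.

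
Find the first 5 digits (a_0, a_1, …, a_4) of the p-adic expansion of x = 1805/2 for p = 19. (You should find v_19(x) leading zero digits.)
(a_0, …, a_4) = (0, 0, 12, 9, 9)

v_19(1805/2) = 2, so a_0 = ... = a_1 = 0. Factor out: x = 19^2 · u with u = 5/2 a unit in ℤ_19. Expand u iteratively via a_{v+i} = u_i mod 19, u_{i+1} = (u_i − a_{v+i})/19:
  u_0 = 5/2;  a_2 = 12;  u_1 = (u_0 − 12)/19 = -1/2
  u_1 = -1/2;  a_3 = 9;  u_2 = (u_1 − 9)/19 = -1/2
  u_2 = -1/2;  a_4 = 9;  u_3 = (u_2 − 9)/19 = -1/2
Digits: (0, 0, 12, 9, 9).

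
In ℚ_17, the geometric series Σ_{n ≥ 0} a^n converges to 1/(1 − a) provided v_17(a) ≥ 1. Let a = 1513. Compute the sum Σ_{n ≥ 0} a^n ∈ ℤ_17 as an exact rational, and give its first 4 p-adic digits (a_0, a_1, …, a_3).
Σ a^n = 1/(1 − a) = -1/1512;  first 4 digits = (1, 4, 4, 3)

v_17(a) = 1 ≥ 1, so the series converges in ℤ_17 to 1/(1 − a) = 1/(1 − 1513) = -1/1512. Expand this rational in ℤ_17: compute digits iteratively via d_i = x_i mod 17, x_{i+1} = (x_i − d_i)/17. The first 4 digits are (1, 4, 4, 3).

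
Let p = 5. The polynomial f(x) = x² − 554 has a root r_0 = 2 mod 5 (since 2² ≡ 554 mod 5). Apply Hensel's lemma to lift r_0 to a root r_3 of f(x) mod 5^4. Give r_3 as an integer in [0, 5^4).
r_3 = 452 (mod 625)

Hensel's recurrence: r_{i+1} = r_i − f(r_i)·(f′(r_i))^{-1} mod 5^{i+2}, with f′(x) = 2x. Iterate:
  r_0 = 2 (mod 5)
  r_1 = 2 (mod 25)
  r_2 = 77 (mod 125)
  r_3 = 452 (mod 625)
Final: r_3 = 452, and one checks f(r_3) ≡ 0 mod 5^4.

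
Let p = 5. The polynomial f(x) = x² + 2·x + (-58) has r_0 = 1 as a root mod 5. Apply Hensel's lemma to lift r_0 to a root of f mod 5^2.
r_1 = 21 (mod 25)

Hensel: r_{i+1} = r_i − f(r_i)·(f′(r_i))^{-1} mod 5^{i+2}, f′(x) = 2x + 2. Iterate:
  r_0 = 1 (mod 5)
  r_1 = 21 (mod 25)
Final: r = 21 satisfies f(r) ≡ 0 mod 5^2.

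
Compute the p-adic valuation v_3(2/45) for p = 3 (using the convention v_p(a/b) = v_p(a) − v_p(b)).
v_3(2/45) = -2

Factor powers of 3 from the numerator and denominator of the reduced fraction: 2 = 3^0 · 2 and 45 = 3^2 · 5. Apply v_p(a/b) = v_p(a) − v_p(b): v_3(2/45) = 0 − 2 = -2.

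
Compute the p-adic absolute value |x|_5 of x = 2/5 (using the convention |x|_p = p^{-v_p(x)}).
|2/5|_5 = 5

Step 1 — compute v_5(x) by factoring powers of 5 out of the numerator and denominator: v_5(2/5) = -1. Step 2 — apply |x|_p = p^{-v_p(x)} = 5^{1} = 5.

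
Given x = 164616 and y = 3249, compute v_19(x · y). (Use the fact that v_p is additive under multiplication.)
v_19(534837384) = 5

v_p(x) = 3 (factor: 164616 = 19^3 · 24); v_p(y) = 2 (factor: 3249 = 19^2 · 9). Additivity: v_p(xy) = v_p(x) + v_p(y) = 3 + 2 = 5. (Direct check: xy = 534837384 = 19^5 · (216).)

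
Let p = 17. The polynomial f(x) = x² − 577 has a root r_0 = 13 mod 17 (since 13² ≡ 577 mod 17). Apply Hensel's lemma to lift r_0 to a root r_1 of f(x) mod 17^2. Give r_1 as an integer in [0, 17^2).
r_1 = 251 (mod 289)

Hensel's recurrence: r_{i+1} = r_i − f(r_i)·(f′(r_i))^{-1} mod 17^{i+2}, with f′(x) = 2x. Iterate:
  r_0 = 13 (mod 17)
  r_1 = 251 (mod 289)
Final: r_1 = 251, and one checks f(r_1) ≡ 0 mod 17^2.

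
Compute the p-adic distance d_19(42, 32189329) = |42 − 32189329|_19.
d_19(42, 32189329) = 1/2476099

Step 1 — x − y = 42 − 32189329 = -32189287. Step 2 — v_19(-32189287) = 5 (factor: -32189287 = −(19^5 · 13); the sign does not affect v_p). Step 3 — |x − y|_19 = 19^{-5} = 1/2476099.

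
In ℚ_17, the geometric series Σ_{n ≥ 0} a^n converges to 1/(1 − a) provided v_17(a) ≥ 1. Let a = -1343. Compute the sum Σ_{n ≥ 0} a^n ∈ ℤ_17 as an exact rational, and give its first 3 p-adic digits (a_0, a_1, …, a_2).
Σ a^n = 1/(1 − a) = 1/1344;  first 3 digits = (1, 6, 14)

v_17(a) = 1 ≥ 1, so the series converges in ℤ_17 to 1/(1 − a) = 1/(1 − (-1343)) = 1/1344. Expand this rational in ℤ_17: compute digits iteratively via d_i = x_i mod 17, x_{i+1} = (x_i − d_i)/17. The first 3 digits are (1, 6, 14).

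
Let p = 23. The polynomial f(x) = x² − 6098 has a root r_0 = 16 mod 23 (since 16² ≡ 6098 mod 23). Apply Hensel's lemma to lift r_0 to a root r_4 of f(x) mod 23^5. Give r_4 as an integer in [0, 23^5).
r_4 = 1016110 (mod 6436343)

Hensel's recurrence: r_{i+1} = r_i − f(r_i)·(f′(r_i))^{-1} mod 23^{i+2}, with f′(x) = 2x. Iterate:
  r_0 = 16 (mod 23)
  r_1 = 430 (mod 529)
  r_2 = 6249 (mod 12167)
  r_3 = 176587 (mod 279841)
  r_4 = 1016110 (mod 6436343)
Final: r_4 = 1016110, and one checks f(r_4) ≡ 0 mod 23^5.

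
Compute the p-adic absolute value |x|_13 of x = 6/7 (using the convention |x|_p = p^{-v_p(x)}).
|6/7|_13 = 1

Step 1 — compute v_13(x) by factoring powers of 13 out of the numerator and denominator: v_13(6/7) = 0. Step 2 — apply |x|_p = p^{-v_p(x)} = 13^{0} = 1.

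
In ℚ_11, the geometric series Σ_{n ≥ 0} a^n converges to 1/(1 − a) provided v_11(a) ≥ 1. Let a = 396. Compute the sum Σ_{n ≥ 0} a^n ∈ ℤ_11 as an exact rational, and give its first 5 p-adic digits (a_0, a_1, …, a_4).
Σ a^n = 1/(1 − a) = -1/395;  first 5 digits = (1, 3, 1, 2, 10)

v_11(a) = 1 ≥ 1, so the series converges in ℤ_11 to 1/(1 − a) = 1/(1 − 396) = -1/395. Expand this rational in ℤ_11: compute digits iteratively via d_i = x_i mod 11, x_{i+1} = (x_i − d_i)/11. The first 5 digits are (1, 3, 1, 2, 10).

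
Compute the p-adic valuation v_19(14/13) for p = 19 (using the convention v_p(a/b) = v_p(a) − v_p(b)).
v_19(14/13) = 0

Factor powers of 19 from the numerator and denominator of the reduced fraction: 14 = 19^0 · 14 and 13 = 19^0 · 13. Apply v_p(a/b) = v_p(a) − v_p(b): v_19(14/13) = 0 − 0 = 0.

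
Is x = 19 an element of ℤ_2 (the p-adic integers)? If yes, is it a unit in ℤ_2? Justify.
x ∈ ℤ_2^× (unit); v_2(x) = 0

ℤ_2 = {x ∈ ℚ_2 : v_2(x) ≥ 0} and ℤ_2^× = {x ∈ ℤ_2 : v_2(x) = 0}. Here v_2(19) = v_2(num) − v_2(den) = 0; compare against these criteria.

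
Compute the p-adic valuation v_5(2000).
v_5(2000) = 3

v_5(n) is the largest exponent k such that 5^k divides n. Factor out: 2000 = 5^3 · 16. (Sign doesn't affect v_p.) So v_5(2000) = 3.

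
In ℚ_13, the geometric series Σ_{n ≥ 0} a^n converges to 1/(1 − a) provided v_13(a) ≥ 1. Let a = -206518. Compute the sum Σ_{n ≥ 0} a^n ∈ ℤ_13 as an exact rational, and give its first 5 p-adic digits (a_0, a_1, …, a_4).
Σ a^n = 1/(1 − a) = 1/206519;  first 5 digits = (1, 0, 0, 10, 5)

v_13(a) = 3 ≥ 1, so the series converges in ℤ_13 to 1/(1 − a) = 1/(1 − (-206518)) = 1/206519. Expand this rational in ℤ_13: compute digits iteratively via d_i = x_i mod 13, x_{i+1} = (x_i − d_i)/13. The first 5 digits are (1, 0, 0, 10, 5).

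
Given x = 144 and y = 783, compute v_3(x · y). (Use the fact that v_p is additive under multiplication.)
v_3(112752) = 5

v_p(x) = 2 (factor: 144 = 3^2 · 16); v_p(y) = 3 (factor: 783 = 3^3 · 29). Additivity: v_p(xy) = v_p(x) + v_p(y) = 2 + 3 = 5. (Direct check: xy = 112752 = 3^5 · (464).)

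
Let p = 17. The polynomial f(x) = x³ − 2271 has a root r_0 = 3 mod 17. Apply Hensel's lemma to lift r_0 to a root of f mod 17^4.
r_3 = 78373 (mod 83521)

Hensel: r_{i+1} = r_i − f(r_i)/f′(r_i) mod 17^{i+2}, where f′(x) = 3x². Iterate:
  r_0 = 3 (mod 17)
  r_1 = 54 (mod 289)
  r_2 = 4678 (mod 4913)
  r_3 = 78373 (mod 83521)
Final: r = 78373 with f(r) ≡ 0 mod 17^4.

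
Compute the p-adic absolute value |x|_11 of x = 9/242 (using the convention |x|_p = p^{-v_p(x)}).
|9/242|_11 = 121

Step 1 — compute v_11(x) by factoring powers of 11 out of the numerator and denominator: v_11(9/242) = -2. Step 2 — apply |x|_p = p^{-v_p(x)} = 11^{2} = 121.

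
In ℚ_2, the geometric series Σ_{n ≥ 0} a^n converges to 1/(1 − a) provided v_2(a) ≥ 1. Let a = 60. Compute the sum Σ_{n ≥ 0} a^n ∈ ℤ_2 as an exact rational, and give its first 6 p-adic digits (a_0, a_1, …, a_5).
Σ a^n = 1/(1 − a) = -1/59;  first 6 digits = (1, 0, 1, 1, 0, 0)

v_2(a) = 2 ≥ 1, so the series converges in ℤ_2 to 1/(1 − a) = 1/(1 − 60) = -1/59. Expand this rational in ℤ_2: compute digits iteratively via d_i = x_i mod 2, x_{i+1} = (x_i − d_i)/2. The first 6 digits are (1, 0, 1, 1, 0, 0).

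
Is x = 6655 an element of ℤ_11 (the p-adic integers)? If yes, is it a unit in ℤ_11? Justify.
x ∈ ℤ_11 but not a unit; v_11(x) = 3 > 0

ℤ_11 = {x ∈ ℚ_11 : v_11(x) ≥ 0} and ℤ_11^× = {x ∈ ℤ_11 : v_11(x) = 0}. Here v_11(6655) = v_11(num) − v_11(den) = 3; compare against these criteria.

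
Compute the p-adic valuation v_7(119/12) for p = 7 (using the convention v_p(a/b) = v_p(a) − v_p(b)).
v_7(119/12) = 1

Factor powers of 7 from the numerator and denominator of the reduced fraction: 119 = 7^1 · 17 and 12 = 7^0 · 12. Apply v_p(a/b) = v_p(a) − v_p(b): v_7(119/12) = 1 − 0 = 1.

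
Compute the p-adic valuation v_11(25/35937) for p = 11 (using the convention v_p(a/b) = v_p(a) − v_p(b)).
v_11(25/35937) = -3

Factor powers of 11 from the numerator and denominator of the reduced fraction: 25 = 11^0 · 25 and 35937 = 11^3 · 27. Apply v_p(a/b) = v_p(a) − v_p(b): v_11(25/35937) = 0 − 3 = -3.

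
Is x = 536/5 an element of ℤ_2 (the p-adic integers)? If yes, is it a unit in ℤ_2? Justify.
x ∈ ℤ_2 but not a unit; v_2(x) = 3 > 0

ℤ_2 = {x ∈ ℚ_2 : v_2(x) ≥ 0} and ℤ_2^× = {x ∈ ℤ_2 : v_2(x) = 0}. Here v_2(536/5) = v_2(num) − v_2(den) = 3; compare against these criteria.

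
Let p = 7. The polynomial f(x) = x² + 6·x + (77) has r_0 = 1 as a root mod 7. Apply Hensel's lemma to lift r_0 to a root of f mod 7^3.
r_2 = 309 (mod 343)

Hensel: r_{i+1} = r_i − f(r_i)·(f′(r_i))^{-1} mod 7^{i+2}, f′(x) = 2x + 6. Iterate:
  r_0 = 1 (mod 7)
  r_1 = 15 (mod 49)
  r_2 = 309 (mod 343)
Final: r = 309 satisfies f(r) ≡ 0 mod 7^3.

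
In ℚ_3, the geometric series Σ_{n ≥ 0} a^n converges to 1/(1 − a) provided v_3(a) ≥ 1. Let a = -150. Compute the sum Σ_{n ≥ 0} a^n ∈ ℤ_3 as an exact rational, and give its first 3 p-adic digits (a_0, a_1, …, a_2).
Σ a^n = 1/(1 − a) = 1/151;  first 3 digits = (1, 1, 2)

v_3(a) = 1 ≥ 1, so the series converges in ℤ_3 to 1/(1 − a) = 1/(1 − (-150)) = 1/151. Expand this rational in ℤ_3: compute digits iteratively via d_i = x_i mod 3, x_{i+1} = (x_i − d_i)/3. The first 3 digits are (1, 1, 2).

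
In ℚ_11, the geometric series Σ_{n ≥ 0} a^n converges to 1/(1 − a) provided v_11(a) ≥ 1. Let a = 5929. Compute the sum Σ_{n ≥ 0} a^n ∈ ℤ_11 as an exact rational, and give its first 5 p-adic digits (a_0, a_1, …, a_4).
Σ a^n = 1/(1 − a) = -1/5928;  first 5 digits = (1, 0, 5, 4, 3)

v_11(a) = 2 ≥ 1, so the series converges in ℤ_11 to 1/(1 − a) = 1/(1 − 5929) = -1/5928. Expand this rational in ℤ_11: compute digits iteratively via d_i = x_i mod 11, x_{i+1} = (x_i − d_i)/11. The first 5 digits are (1, 0, 5, 4, 3).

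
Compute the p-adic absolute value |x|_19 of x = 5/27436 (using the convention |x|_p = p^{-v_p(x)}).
|5/27436|_19 = 6859

Step 1 — compute v_19(x) by factoring powers of 19 out of the numerator and denominator: v_19(5/27436) = -3. Step 2 — apply |x|_p = p^{-v_p(x)} = 19^{3} = 6859.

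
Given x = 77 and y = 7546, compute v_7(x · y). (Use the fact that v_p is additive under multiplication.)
v_7(581042) = 4

v_p(x) = 1 (factor: 77 = 7^1 · 11); v_p(y) = 3 (factor: 7546 = 7^3 · 22). Additivity: v_p(xy) = v_p(x) + v_p(y) = 1 + 3 = 4. (Direct check: xy = 581042 = 7^4 · (242).)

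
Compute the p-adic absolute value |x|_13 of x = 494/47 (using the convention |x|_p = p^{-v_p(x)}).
|494/47|_13 = 1/13

Step 1 — compute v_13(x) by factoring powers of 13 out of the numerator and denominator: v_13(494/47) = 1. Step 2 — apply |x|_p = p^{-v_p(x)} = 13^{-1} = 1/13.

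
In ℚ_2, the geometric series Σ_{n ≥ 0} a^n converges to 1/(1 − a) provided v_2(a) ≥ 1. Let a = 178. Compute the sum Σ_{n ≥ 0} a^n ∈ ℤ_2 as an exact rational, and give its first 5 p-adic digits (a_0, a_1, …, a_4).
Σ a^n = 1/(1 − a) = -1/177;  first 5 digits = (1, 1, 1, 1, 0)

v_2(a) = 1 ≥ 1, so the series converges in ℤ_2 to 1/(1 − a) = 1/(1 − 178) = -1/177. Expand this rational in ℤ_2: compute digits iteratively via d_i = x_i mod 2, x_{i+1} = (x_i − d_i)/2. The first 5 digits are (1, 1, 1, 1, 0).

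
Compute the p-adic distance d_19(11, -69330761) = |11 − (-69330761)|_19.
d_19(11, -69330761) = 1/2476099

Step 1 — x − y = 11 − (-69330761) = 69330772. Step 2 — v_19(69330772) = 5 (factor: 69330772 = (19^5 · 28); the sign does not affect v_p). Step 3 — |x − y|_19 = 19^{-5} = 1/2476099.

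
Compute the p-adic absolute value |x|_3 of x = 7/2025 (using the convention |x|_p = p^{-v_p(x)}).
|7/2025|_3 = 81

Step 1 — compute v_3(x) by factoring powers of 3 out of the numerator and denominator: v_3(7/2025) = -4. Step 2 — apply |x|_p = p^{-v_p(x)} = 3^{4} = 81.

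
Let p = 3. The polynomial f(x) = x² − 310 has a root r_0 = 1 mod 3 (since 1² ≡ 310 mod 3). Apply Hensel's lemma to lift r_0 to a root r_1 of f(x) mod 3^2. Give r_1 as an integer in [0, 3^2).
r_1 = 7 (mod 9)

Hensel's recurrence: r_{i+1} = r_i − f(r_i)·(f′(r_i))^{-1} mod 3^{i+2}, with f′(x) = 2x. Iterate:
  r_0 = 1 (mod 3)
  r_1 = 7 (mod 9)
Final: r_1 = 7, and one checks f(r_1) ≡ 0 mod 3^2.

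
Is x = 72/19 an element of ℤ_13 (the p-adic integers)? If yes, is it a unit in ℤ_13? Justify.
x ∈ ℤ_13^× (unit); v_13(x) = 0

ℤ_13 = {x ∈ ℚ_13 : v_13(x) ≥ 0} and ℤ_13^× = {x ∈ ℤ_13 : v_13(x) = 0}. Here v_13(72/19) = v_13(num) − v_13(den) = 0; compare against these criteria.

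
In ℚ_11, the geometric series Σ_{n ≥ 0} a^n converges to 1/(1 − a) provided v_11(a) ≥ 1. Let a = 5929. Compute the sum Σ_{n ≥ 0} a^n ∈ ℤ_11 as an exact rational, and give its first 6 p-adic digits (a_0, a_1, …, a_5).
Σ a^n = 1/(1 − a) = -1/5928;  first 6 digits = (1, 0, 5, 4, 3, 9)

v_11(a) = 2 ≥ 1, so the series converges in ℤ_11 to 1/(1 − a) = 1/(1 − 5929) = -1/5928. Expand this rational in ℤ_11: compute digits iteratively via d_i = x_i mod 11, x_{i+1} = (x_i − d_i)/11. The first 6 digits are (1, 0, 5, 4, 3, 9).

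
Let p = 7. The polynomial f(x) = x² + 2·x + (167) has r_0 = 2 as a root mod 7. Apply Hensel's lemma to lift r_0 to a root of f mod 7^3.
r_2 = 128 (mod 343)

Hensel: r_{i+1} = r_i − f(r_i)·(f′(r_i))^{-1} mod 7^{i+2}, f′(x) = 2x + 2. Iterate:
  r_0 = 2 (mod 7)
  r_1 = 30 (mod 49)
  r_2 = 128 (mod 343)
Final: r = 128 satisfies f(r) ≡ 0 mod 7^3.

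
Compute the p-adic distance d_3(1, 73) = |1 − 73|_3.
d_3(1, 73) = 1/9

Step 1 — x − y = 1 − 73 = -72. Step 2 — v_3(-72) = 2 (factor: -72 = −(3^2 · 8); the sign does not affect v_p). Step 3 — |x − y|_3 = 3^{-2} = 1/9.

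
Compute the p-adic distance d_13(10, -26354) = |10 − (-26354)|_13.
d_13(10, -26354) = 1/2197

Step 1 — x − y = 10 − (-26354) = 26364. Step 2 — v_13(26364) = 3 (factor: 26364 = (13^3 · 12); the sign does not affect v_p). Step 3 — |x − y|_13 = 13^{-3} = 1/2197.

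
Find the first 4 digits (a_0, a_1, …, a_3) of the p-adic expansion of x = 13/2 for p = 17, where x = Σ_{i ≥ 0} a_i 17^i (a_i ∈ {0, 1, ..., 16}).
(a_0, …, a_3) = (15, 8, 8, 8)

v_17(13/2) = 0 (numerator and denominator both coprime to 17), so x ∈ ℤ_17^×. Compute digits iteratively via a_i = x_i mod 17, x_{i+1} = (x_i − a_i)/17, with x_0 = x:
  x_0 = 13/2;  a_0 = 15;  x_1 = (x_0 − 15)/17 = -1/2
  x_1 = -1/2;  a_1 = 8;  x_2 = (x_1 − 8)/17 = -1/2
  x_2 = -1/2;  a_2 = 8;  x_3 = (x_2 − 8)/17 = -1/2
  x_3 = -1/2;  a_3 = 8;  x_4 = (x_3 − 8)/17 = -1/2
Digits: (15, 8, 8, 8).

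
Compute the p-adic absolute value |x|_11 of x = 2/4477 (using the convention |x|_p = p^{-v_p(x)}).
|2/4477|_11 = 121

Step 1 — compute v_11(x) by factoring powers of 11 out of the numerator and denominator: v_11(2/4477) = -2. Step 2 — apply |x|_p = p^{-v_p(x)} = 11^{2} = 121.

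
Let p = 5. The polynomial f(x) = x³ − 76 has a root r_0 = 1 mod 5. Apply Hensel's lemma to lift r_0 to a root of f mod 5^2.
r_1 = 1 (mod 25)

Hensel: r_{i+1} = r_i − f(r_i)/f′(r_i) mod 5^{i+2}, where f′(x) = 3x². Iterate:
  r_0 = 1 (mod 5)
  r_1 = 1 (mod 25)
Final: r = 1 with f(r) ≡ 0 mod 5^2.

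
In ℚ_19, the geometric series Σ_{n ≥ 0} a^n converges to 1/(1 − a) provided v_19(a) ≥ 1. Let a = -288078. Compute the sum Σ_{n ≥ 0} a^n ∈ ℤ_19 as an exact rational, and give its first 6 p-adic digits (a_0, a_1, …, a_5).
Σ a^n = 1/(1 − a) = 1/288079;  first 6 digits = (1, 0, 0, 15, 16, 18)

v_19(a) = 3 ≥ 1, so the series converges in ℤ_19 to 1/(1 − a) = 1/(1 − (-288078)) = 1/288079. Expand this rational in ℤ_19: compute digits iteratively via d_i = x_i mod 19, x_{i+1} = (x_i − d_i)/19. The first 6 digits are (1, 0, 0, 15, 16, 18).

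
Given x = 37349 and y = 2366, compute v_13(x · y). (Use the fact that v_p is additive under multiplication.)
v_13(88367734) = 5

v_p(x) = 3 (factor: 37349 = 13^3 · 17); v_p(y) = 2 (factor: 2366 = 13^2 · 14). Additivity: v_p(xy) = v_p(x) + v_p(y) = 3 + 2 = 5. (Direct check: xy = 88367734 = 13^5 · (238).)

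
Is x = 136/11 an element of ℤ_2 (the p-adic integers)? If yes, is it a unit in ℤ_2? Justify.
x ∈ ℤ_2 but not a unit; v_2(x) = 3 > 0

ℤ_2 = {x ∈ ℚ_2 : v_2(x) ≥ 0} and ℤ_2^× = {x ∈ ℤ_2 : v_2(x) = 0}. Here v_2(136/11) = v_2(num) − v_2(den) = 3; compare against these criteria.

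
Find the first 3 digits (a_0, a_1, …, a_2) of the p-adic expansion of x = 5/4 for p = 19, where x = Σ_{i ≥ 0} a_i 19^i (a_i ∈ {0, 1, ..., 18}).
(a_0, …, a_2) = (6, 14, 4)

v_19(5/4) = 0 (numerator and denominator both coprime to 19), so x ∈ ℤ_19^×. Compute digits iteratively via a_i = x_i mod 19, x_{i+1} = (x_i − a_i)/19, with x_0 = x:
  x_0 = 5/4;  a_0 = 6;  x_1 = (x_0 − 6)/19 = -1/4
  x_1 = -1/4;  a_1 = 14;  x_2 = (x_1 − 14)/19 = -3/4
  x_2 = -3/4;  a_2 = 4;  x_3 = (x_2 − 4)/19 = -1/4
Digits: (6, 14, 4).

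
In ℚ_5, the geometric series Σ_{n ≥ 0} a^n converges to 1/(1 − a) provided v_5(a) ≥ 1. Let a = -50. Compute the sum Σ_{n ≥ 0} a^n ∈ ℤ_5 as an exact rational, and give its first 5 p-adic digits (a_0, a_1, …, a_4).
Σ a^n = 1/(1 − a) = 1/51;  first 5 digits = (1, 0, 3, 4, 3)

v_5(a) = 2 ≥ 1, so the series converges in ℤ_5 to 1/(1 − a) = 1/(1 − (-50)) = 1/51. Expand this rational in ℤ_5: compute digits iteratively via d_i = x_i mod 5, x_{i+1} = (x_i − d_i)/5. The first 5 digits are (1, 0, 3, 4, 3).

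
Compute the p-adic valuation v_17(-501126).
v_17(-501126) = 4

v_17(n) is the largest exponent k such that 17^k divides n. Factor out: -501126 = -17^4 · 6. (Sign doesn't affect v_p.) So v_17(-501126) = 4.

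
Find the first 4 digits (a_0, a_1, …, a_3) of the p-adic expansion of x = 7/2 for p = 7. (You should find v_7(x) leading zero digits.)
(a_0, …, a_3) = (0, 4, 3, 3)

v_7(7/2) = 1, so a_0 = ... = a_0 = 0. Factor out: x = 7^1 · u with u = 1/2 a unit in ℤ_7. Expand u iteratively via a_{v+i} = u_i mod 7, u_{i+1} = (u_i − a_{v+i})/7:
  u_0 = 1/2;  a_1 = 4;  u_1 = (u_0 − 4)/7 = -1/2
  u_1 = -1/2;  a_2 = 3;  u_2 = (u_1 − 3)/7 = -1/2
  u_2 = -1/2;  a_3 = 3;  u_3 = (u_2 − 3)/7 = -1/2
Digits: (0, 4, 3, 3).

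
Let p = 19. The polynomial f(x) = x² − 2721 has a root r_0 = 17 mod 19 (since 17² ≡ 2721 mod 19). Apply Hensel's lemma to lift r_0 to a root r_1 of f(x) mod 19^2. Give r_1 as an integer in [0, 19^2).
r_1 = 131 (mod 361)

Hensel's recurrence: r_{i+1} = r_i − f(r_i)·(f′(r_i))^{-1} mod 19^{i+2}, with f′(x) = 2x. Iterate:
  r_0 = 17 (mod 19)
  r_1 = 131 (mod 361)
Final: r_1 = 131, and one checks f(r_1) ≡ 0 mod 19^2.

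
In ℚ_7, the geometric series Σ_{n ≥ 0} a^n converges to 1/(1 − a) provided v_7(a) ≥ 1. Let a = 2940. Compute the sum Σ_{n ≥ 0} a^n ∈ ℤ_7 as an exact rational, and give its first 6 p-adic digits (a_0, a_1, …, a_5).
Σ a^n = 1/(1 − a) = -1/2939;  first 6 digits = (1, 0, 4, 1, 3, 3)

v_7(a) = 2 ≥ 1, so the series converges in ℤ_7 to 1/(1 − a) = 1/(1 − 2940) = -1/2939. Expand this rational in ℤ_7: compute digits iteratively via d_i = x_i mod 7, x_{i+1} = (x_i − d_i)/7. The first 6 digits are (1, 0, 4, 1, 3, 3).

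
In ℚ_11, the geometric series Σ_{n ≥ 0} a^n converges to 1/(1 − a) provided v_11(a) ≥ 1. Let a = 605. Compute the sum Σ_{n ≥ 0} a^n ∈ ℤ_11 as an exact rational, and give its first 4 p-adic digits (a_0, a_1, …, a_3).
Σ a^n = 1/(1 − a) = -1/604;  first 4 digits = (1, 0, 5, 0)

v_11(a) = 2 ≥ 1, so the series converges in ℤ_11 to 1/(1 − a) = 1/(1 − 605) = -1/604. Expand this rational in ℤ_11: compute digits iteratively via d_i = x_i mod 11, x_{i+1} = (x_i − d_i)/11. The first 4 digits are (1, 0, 5, 0).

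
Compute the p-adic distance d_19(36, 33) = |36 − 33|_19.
d_19(36, 33) = 1

Step 1 — x − y = 36 − 33 = 3. Step 2 — v_19(3) = 0 (factor: 3 = (19^0 · 3); the sign does not affect v_p). Step 3 — |x − y|_19 = 19^{0} = 1.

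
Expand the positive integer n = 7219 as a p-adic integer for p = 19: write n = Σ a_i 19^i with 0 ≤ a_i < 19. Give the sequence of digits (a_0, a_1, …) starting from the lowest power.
(a_0, a_1, …) = (18, 18, 0, 1)

Repeated division by 19 gives the digits low-to-high: 7219 = 18 + 18·19^1 + 1·19^3. Digit sequence: (18, 18, 0, 1).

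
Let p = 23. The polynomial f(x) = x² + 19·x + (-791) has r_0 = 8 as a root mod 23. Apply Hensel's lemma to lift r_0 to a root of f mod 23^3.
r_2 = 2216 (mod 12167)

Hensel: r_{i+1} = r_i − f(r_i)·(f′(r_i))^{-1} mod 23^{i+2}, f′(x) = 2x + 19. Iterate:
  r_0 = 8 (mod 23)
  r_1 = 100 (mod 529)
  r_2 = 2216 (mod 12167)
Final: r = 2216 satisfies f(r) ≡ 0 mod 23^3.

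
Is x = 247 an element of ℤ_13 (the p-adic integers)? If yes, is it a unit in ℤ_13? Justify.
x ∈ ℤ_13 but not a unit; v_13(x) = 1 > 0

ℤ_13 = {x ∈ ℚ_13 : v_13(x) ≥ 0} and ℤ_13^× = {x ∈ ℤ_13 : v_13(x) = 0}. Here v_13(247) = v_13(num) − v_13(den) = 1; compare against these criteria.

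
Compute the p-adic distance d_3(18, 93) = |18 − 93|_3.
d_3(18, 93) = 1/3

Step 1 — x − y = 18 − 93 = -75. Step 2 — v_3(-75) = 1 (factor: -75 = −(3^1 · 25); the sign does not affect v_p). Step 3 — |x − y|_3 = 3^{-1} = 1/3.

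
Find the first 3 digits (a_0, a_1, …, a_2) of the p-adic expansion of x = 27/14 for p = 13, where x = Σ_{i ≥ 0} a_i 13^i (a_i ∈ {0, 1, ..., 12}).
(a_0, …, a_2) = (1, 1, 12)

v_13(27/14) = 0 (numerator and denominator both coprime to 13), so x ∈ ℤ_13^×. Compute digits iteratively via a_i = x_i mod 13, x_{i+1} = (x_i − a_i)/13, with x_0 = x:
  x_0 = 27/14;  a_0 = 1;  x_1 = (x_0 − 1)/13 = 1/14
  x_1 = 1/14;  a_1 = 1;  x_2 = (x_1 − 1)/13 = -1/14
  x_2 = -1/14;  a_2 = 12;  x_3 = (x_2 − 12)/13 = -13/14
Digits: (1, 1, 12).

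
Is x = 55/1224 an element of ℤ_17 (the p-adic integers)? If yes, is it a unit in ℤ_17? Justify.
x ∉ ℤ_17 (v_17(x) = -1 < 0)

ℤ_17 = {x ∈ ℚ_17 : v_17(x) ≥ 0} and ℤ_17^× = {x ∈ ℤ_17 : v_17(x) = 0}. Here v_17(55/1224) = v_17(num) − v_17(den) = -1; compare against these criteria.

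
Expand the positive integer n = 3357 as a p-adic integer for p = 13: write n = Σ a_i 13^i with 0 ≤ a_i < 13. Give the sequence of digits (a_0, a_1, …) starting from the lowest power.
(a_0, a_1, …) = (3, 11, 6, 1)

Repeated division by 13 gives the digits low-to-high: 3357 = 3 + 11·13^1 + 6·13^2 + 1·13^3. Digit sequence: (3, 11, 6, 1).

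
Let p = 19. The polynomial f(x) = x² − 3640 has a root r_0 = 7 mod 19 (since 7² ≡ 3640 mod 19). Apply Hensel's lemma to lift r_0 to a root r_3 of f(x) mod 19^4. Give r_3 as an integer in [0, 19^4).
r_3 = 54233 (mod 130321)

Hensel's recurrence: r_{i+1} = r_i − f(r_i)·(f′(r_i))^{-1} mod 19^{i+2}, with f′(x) = 2x. Iterate:
  r_0 = 7 (mod 19)
  r_1 = 83 (mod 361)
  r_2 = 6220 (mod 6859)
  r_3 = 54233 (mod 130321)
Final: r_3 = 54233, and one checks f(r_3) ≡ 0 mod 19^4.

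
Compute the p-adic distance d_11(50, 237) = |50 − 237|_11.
d_11(50, 237) = 1/11

Step 1 — x − y = 50 − 237 = -187. Step 2 — v_11(-187) = 1 (factor: -187 = −(11^1 · 17); the sign does not affect v_p). Step 3 — |x − y|_11 = 11^{-1} = 1/11.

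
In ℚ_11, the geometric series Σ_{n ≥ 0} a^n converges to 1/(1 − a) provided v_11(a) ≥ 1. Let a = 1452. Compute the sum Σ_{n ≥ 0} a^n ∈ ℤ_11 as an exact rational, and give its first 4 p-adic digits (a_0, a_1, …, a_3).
Σ a^n = 1/(1 − a) = -1/1451;  first 4 digits = (1, 0, 1, 1)

v_11(a) = 2 ≥ 1, so the series converges in ℤ_11 to 1/(1 − a) = 1/(1 − 1452) = -1/1451. Expand this rational in ℤ_11: compute digits iteratively via d_i = x_i mod 11, x_{i+1} = (x_i − d_i)/11. The first 4 digits are (1, 0, 1, 1).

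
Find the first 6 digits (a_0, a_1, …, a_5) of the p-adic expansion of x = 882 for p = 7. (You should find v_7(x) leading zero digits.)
(a_0, …, a_5) = (0, 0, 4, 2, 0, 0)

v_7(882) = 2, so a_0 = ... = a_1 = 0. Factor out: x = 7^2 · u with u = 18 a unit in ℤ_7. Expand u iteratively via a_{v+i} = u_i mod 7, u_{i+1} = (u_i − a_{v+i})/7:
  u_0 = 18;  a_2 = 4;  u_1 = (u_0 − 4)/7 = 2
  u_1 = 2;  a_3 = 2;  u_2 = (u_1 − 2)/7 = 0
  u_2 = 0;  a_4 = 0;  u_3 = (u_2 − 0)/7 = 0
  u_3 = 0;  a_5 = 0;  u_4 = (u_3 − 0)/7 = 0
Digits: (0, 0, 4, 2, 0, 0).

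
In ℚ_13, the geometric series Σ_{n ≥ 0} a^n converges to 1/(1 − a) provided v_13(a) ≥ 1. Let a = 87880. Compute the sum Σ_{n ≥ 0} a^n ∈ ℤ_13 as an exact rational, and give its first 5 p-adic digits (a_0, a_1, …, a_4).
Σ a^n = 1/(1 − a) = -1/87879;  first 5 digits = (1, 0, 0, 1, 3)

v_13(a) = 3 ≥ 1, so the series converges in ℤ_13 to 1/(1 − a) = 1/(1 − 87880) = -1/87879. Expand this rational in ℤ_13: compute digits iteratively via d_i = x_i mod 13, x_{i+1} = (x_i − d_i)/13. The first 5 digits are (1, 0, 0, 1, 3).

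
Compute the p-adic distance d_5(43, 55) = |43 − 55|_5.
d_5(43, 55) = 1

Step 1 — x − y = 43 − 55 = -12. Step 2 — v_5(-12) = 0 (factor: -12 = −(5^0 · 12); the sign does not affect v_p). Step 3 — |x − y|_5 = 5^{0} = 1.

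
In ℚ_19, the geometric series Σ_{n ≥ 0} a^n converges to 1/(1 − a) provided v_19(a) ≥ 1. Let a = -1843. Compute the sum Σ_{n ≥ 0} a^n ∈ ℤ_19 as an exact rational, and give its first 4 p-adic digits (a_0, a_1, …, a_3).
Σ a^n = 1/(1 − a) = 1/1844;  first 4 digits = (1, 17, 17, 11)

v_19(a) = 1 ≥ 1, so the series converges in ℤ_19 to 1/(1 − a) = 1/(1 − (-1843)) = 1/1844. Expand this rational in ℤ_19: compute digits iteratively via d_i = x_i mod 19, x_{i+1} = (x_i − d_i)/19. The first 4 digits are (1, 17, 17, 11).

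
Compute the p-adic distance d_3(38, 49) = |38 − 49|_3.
d_3(38, 49) = 1

Step 1 — x − y = 38 − 49 = -11. Step 2 — v_3(-11) = 0 (factor: -11 = −(3^0 · 11); the sign does not affect v_p). Step 3 — |x − y|_3 = 3^{0} = 1.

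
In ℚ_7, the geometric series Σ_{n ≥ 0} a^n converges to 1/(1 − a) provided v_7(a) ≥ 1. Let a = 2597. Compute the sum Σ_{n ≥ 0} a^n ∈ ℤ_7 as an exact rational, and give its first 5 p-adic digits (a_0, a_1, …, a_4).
Σ a^n = 1/(1 − a) = -1/2596;  first 5 digits = (1, 0, 4, 0, 3)

v_7(a) = 2 ≥ 1, so the series converges in ℤ_7 to 1/(1 − a) = 1/(1 − 2597) = -1/2596. Expand this rational in ℤ_7: compute digits iteratively via d_i = x_i mod 7, x_{i+1} = (x_i − d_i)/7. The first 5 digits are (1, 0, 4, 0, 3).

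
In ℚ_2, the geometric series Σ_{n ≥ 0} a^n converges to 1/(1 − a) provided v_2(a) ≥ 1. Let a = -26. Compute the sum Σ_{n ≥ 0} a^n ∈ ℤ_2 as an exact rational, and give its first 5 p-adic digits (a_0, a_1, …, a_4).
Σ a^n = 1/(1 − a) = 1/27;  first 5 digits = (1, 1, 0, 0, 1)

v_2(a) = 1 ≥ 1, so the series converges in ℤ_2 to 1/(1 − a) = 1/(1 − (-26)) = 1/27. Expand this rational in ℤ_2: compute digits iteratively via d_i = x_i mod 2, x_{i+1} = (x_i − d_i)/2. The first 5 digits are (1, 1, 0, 0, 1).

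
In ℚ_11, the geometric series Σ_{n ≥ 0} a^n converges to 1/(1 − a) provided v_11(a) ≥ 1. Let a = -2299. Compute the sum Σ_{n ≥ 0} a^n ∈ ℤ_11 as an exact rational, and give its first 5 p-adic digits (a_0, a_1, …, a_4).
Σ a^n = 1/(1 − a) = 1/2300;  first 5 digits = (1, 0, 3, 9, 8)

v_11(a) = 2 ≥ 1, so the series converges in ℤ_11 to 1/(1 − a) = 1/(1 − (-2299)) = 1/2300. Expand this rational in ℤ_11: compute digits iteratively via d_i = x_i mod 11, x_{i+1} = (x_i − d_i)/11. The first 5 digits are (1, 0, 3, 9, 8).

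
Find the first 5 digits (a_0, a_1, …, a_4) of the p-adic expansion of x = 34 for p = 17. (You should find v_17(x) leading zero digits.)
(a_0, …, a_4) = (0, 2, 0, 0, 0)

v_17(34) = 1, so a_0 = ... = a_0 = 0. Factor out: x = 17^1 · u with u = 2 a unit in ℤ_17. Expand u iteratively via a_{v+i} = u_i mod 17, u_{i+1} = (u_i − a_{v+i})/17:
  u_0 = 2;  a_1 = 2;  u_1 = (u_0 − 2)/17 = 0
  u_1 = 0;  a_2 = 0;  u_2 = (u_1 − 0)/17 = 0
  u_2 = 0;  a_3 = 0;  u_3 = (u_2 − 0)/17 = 0
  u_3 = 0;  a_4 = 0;  u_4 = (u_3 − 0)/17 = 0
Digits: (0, 2, 0, 0, 0).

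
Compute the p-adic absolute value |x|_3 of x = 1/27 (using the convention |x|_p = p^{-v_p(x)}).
|1/27|_3 = 27

Step 1 — compute v_3(x) by factoring powers of 3 out of the numerator and denominator: v_3(1/27) = -3. Step 2 — apply |x|_p = p^{-v_p(x)} = 3^{3} = 27.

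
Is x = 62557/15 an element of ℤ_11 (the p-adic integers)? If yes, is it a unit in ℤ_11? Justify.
x ∈ ℤ_11 but not a unit; v_11(x) = 3 > 0

ℤ_11 = {x ∈ ℚ_11 : v_11(x) ≥ 0} and ℤ_11^× = {x ∈ ℤ_11 : v_11(x) = 0}. Here v_11(62557/15) = v_11(num) − v_11(den) = 3; compare against these criteria.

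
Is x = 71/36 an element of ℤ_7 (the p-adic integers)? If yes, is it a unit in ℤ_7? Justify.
x ∈ ℤ_7^× (unit); v_7(x) = 0

ℤ_7 = {x ∈ ℚ_7 : v_7(x) ≥ 0} and ℤ_7^× = {x ∈ ℤ_7 : v_7(x) = 0}. Here v_7(71/36) = v_7(num) − v_7(den) = 0; compare against these criteria.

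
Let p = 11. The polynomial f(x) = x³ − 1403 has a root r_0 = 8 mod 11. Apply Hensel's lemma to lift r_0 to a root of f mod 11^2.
r_1 = 41 (mod 121)

Hensel: r_{i+1} = r_i − f(r_i)/f′(r_i) mod 11^{i+2}, where f′(x) = 3x². Iterate:
  r_0 = 8 (mod 11)
  r_1 = 41 (mod 121)
Final: r = 41 with f(r) ≡ 0 mod 11^2.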